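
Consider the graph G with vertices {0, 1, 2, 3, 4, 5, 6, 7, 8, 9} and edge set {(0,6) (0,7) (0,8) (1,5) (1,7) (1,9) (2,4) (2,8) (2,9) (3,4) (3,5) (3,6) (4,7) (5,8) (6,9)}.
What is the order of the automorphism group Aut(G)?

G is 3-regular on 10 vertices with no triangles and no 4-cycles (girth 5): this is the Petersen graph. It is a classical fact that the Petersen graph has automorphism group S_5 (order 120), arising from its description as the Kneser graph K(5,2).

120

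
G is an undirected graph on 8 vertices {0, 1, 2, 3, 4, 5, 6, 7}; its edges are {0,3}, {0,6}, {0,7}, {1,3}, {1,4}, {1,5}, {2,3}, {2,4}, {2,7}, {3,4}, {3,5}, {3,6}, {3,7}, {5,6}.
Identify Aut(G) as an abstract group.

the dihedral group of order 14

Vertex 3 is the unique vertex of degree 7; the remaining 7 vertices each have degree 3 and induce a cycle, so G is the wheel on 8 vertices with hub 3. With the hub fixed, the remaining symmetry is that of the rim cycle C_7, giving the dihedral group D_7.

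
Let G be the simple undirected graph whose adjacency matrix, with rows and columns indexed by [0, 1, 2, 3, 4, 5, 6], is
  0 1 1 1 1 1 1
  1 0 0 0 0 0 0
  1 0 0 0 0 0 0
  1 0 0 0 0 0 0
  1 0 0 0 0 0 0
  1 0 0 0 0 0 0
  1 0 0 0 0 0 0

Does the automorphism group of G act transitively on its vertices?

No

Vertex 0 is the only vertex of degree 6, so every automorphism fixes it; G is not vertex-transitive.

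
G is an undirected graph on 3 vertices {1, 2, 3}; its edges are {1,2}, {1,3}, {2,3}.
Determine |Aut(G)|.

All 3 vertices are pairwise adjacent: G = K_3. Every bijection on the vertex set is an automorphism of K_3; hence Aut(K_3) ≅ S_3, order 6.

6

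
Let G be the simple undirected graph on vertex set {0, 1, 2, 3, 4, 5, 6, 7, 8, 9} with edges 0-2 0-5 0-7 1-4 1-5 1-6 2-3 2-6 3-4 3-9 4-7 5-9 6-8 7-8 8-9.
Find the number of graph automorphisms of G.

120

G is 3-regular on 10 vertices with no triangles and no 4-cycles (girth 5): this is the Petersen graph. It is a classical fact that the Petersen graph has automorphism group S_5 (order 120), arising from its description as the Kneser graph K(5,2).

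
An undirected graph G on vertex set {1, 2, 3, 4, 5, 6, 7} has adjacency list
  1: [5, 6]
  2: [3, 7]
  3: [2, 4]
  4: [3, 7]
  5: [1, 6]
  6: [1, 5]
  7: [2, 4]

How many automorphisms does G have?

48

G has two connected components, {2, 3, 4, 7} and {1, 5, 6}; each is 2-regular, so G = C_4 ⊔ C_3. The components are non-isomorphic (different sizes), so Aut(G) = Aut(C_3) × Aut(C_4) = D_3 × D_4 of order 6·8 = 48.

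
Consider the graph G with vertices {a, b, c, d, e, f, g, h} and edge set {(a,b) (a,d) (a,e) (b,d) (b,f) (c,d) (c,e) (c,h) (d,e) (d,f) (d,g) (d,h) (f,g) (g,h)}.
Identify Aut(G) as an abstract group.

D_7

Vertex d is the unique vertex of degree 7; the remaining 7 vertices each have degree 3 and induce a cycle, so G is the wheel on 8 vertices with hub d. With the hub fixed, the remaining symmetry is that of the rim cycle C_7, giving the dihedral group D_7.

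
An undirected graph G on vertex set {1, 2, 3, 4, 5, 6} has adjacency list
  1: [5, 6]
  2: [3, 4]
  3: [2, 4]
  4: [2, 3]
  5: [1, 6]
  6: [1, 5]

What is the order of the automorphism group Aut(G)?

G has two connected components, {1, 5, 6} and {2, 3, 4}; each is 2-regular, so G = C_3 ⊔ C_3. Aut of a disjoint union of two copies of C_3 is the wreath product D_3 ≀ Z_2, of order 2·6² = 72.

72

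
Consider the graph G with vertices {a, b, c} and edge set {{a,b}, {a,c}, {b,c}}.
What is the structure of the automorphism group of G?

Every vertex has degree 2, so G is the complete graph K_3. Every bijection on the vertex set is an automorphism of K_3; hence Aut(K_3) ≅ S_3, order 6.

the symmetric group on 3 letters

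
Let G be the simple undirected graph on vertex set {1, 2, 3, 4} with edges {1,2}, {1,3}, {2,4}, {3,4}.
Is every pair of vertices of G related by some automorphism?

Yes

G is 2-regular and bipartite on 2^2 = 4 vertices with girth 4; it is the hypercube graph Q_2. Aut(Q_2) consists of the signed permutations of the 2 coordinate axes: 2! permutations times 2^2 sign flips, so |Aut| = 2^2·2! = 8. This group acts transitively on the 4 vertices.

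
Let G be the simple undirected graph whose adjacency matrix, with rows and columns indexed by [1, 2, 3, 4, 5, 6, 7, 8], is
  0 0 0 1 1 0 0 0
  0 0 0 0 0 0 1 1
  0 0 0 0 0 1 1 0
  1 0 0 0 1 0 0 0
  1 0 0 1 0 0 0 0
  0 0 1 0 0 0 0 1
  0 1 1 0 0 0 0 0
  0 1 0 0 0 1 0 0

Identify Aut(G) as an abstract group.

D_5 × D_3

G has two connected components, {2, 3, 6, 7, 8} and {1, 4, 5}; each is 2-regular, so G = C_5 ⊔ C_3. No automorphism exchanges components of different sizes, hence Aut(G) is the direct product D_5 × D_3, order 60.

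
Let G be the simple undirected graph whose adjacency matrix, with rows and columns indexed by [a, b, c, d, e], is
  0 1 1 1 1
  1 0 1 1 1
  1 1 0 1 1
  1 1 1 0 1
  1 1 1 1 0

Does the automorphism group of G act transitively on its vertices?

Every vertex has degree 4, so G is the complete graph K_5. Any permutation of the 5 vertices preserves K_5, so Aut(K_5) = S_5 of order 5! = 120. Under this action every vertex can be carried to every other, so G is vertex-transitive.

Yes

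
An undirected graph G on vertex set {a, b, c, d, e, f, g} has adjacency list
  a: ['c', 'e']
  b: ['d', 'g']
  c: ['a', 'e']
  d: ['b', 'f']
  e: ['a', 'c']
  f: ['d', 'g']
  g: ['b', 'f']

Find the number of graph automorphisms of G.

48

G has two connected components, {b, d, f, g} and {a, c, e}; each is 2-regular, so G = C_4 ⊔ C_3. No automorphism exchanges components of different sizes, hence Aut(G) is the direct product D_4 × D_3, order 48.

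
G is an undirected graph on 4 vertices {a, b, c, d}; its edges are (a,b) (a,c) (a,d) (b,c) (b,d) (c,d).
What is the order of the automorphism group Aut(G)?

All 4 vertices are pairwise adjacent: G = K_4. Every bijection on the vertex set is an automorphism of K_4; hence Aut(K_4) ≅ S_4, order 24.

24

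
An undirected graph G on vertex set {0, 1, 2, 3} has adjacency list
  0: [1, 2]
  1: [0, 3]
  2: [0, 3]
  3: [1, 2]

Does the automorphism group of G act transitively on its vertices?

Every vertex has degree 2 and the graph is connected, so G is the 4-cycle C_4. The automorphisms of the 4-cycle are exactly the symmetries of a regular 4-gon: the dihedral group D_4, |D_4| = 8. Under this action every vertex can be carried to every other, so G is vertex-transitive.

Yes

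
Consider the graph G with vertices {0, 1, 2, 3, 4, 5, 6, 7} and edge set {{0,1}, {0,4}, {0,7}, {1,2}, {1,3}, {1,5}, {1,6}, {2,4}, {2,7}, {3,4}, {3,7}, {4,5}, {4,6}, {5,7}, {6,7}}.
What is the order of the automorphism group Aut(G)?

720

The vertices split by degree into {1, 4, 7} (degree 5) and {0, 2, 3, 5, 6} (degree 3); every edge runs between the two parts, so G is the complete bipartite graph K_{3,5}. The parts have unequal sizes, so no automorphism swaps them; each part is permuted independently, giving S_3 × S_5 of order 3!·5! = 720.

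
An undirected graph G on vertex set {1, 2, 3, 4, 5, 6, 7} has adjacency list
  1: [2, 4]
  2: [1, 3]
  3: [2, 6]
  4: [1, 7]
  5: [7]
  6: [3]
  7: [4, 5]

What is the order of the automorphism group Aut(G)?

2

The degree sequence is [2, 2, 2, 2, 1, 1, 2]; the two degree-1 vertices 5 and 6 are the ends of a path, so G = P_7. The only nontrivial automorphism of a path is the end-to-end reflection, so Aut(G) ≅ Z_2.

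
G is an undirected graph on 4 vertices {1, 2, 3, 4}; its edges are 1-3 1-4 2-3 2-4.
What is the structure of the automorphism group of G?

D_4

Every vertex has degree 2 and the graph is connected, so G is the 4-cycle C_4. The automorphisms of the 4-cycle are exactly the symmetries of a regular 4-gon: the dihedral group D_4, |D_4| = 8.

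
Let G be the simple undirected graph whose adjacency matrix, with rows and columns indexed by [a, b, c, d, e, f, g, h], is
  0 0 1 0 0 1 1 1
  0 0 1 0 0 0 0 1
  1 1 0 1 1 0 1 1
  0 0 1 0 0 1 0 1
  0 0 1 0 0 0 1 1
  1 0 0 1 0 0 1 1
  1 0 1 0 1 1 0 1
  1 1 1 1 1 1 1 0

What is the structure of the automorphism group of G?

Degrees alone do not determine every vertex (e.g. a and f both have degree 4), but their neighbour-degree multisets differ: N(a) has degrees [4, 5, 6, 7] while N(f) has degrees [3, 4, 5, 7]. Repeating this refinement separates all vertices, so the only automorphism is the identity.

{e}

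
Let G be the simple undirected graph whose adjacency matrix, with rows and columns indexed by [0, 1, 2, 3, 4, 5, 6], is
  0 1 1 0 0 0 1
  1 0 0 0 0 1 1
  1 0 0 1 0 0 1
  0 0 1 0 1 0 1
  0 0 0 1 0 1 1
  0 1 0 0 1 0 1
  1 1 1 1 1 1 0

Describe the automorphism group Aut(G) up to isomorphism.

Vertex 6 is the unique vertex of degree 6; the remaining 6 vertices each have degree 3 and induce a cycle, so G is the wheel on 7 vertices with hub 6. With the hub fixed, the remaining symmetry is that of the rim cycle C_6, giving the dihedral group D_6.

D_6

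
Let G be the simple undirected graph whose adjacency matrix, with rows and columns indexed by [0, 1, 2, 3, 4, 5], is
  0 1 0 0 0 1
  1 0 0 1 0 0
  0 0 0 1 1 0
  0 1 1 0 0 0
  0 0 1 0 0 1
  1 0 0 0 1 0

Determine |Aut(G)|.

12

Every vertex has degree 2 and the graph is connected, so G is the 6-cycle C_6. C_6 has 6 rotations and 6 reflections, so Aut(C_6) ≅ D_6 of order 12.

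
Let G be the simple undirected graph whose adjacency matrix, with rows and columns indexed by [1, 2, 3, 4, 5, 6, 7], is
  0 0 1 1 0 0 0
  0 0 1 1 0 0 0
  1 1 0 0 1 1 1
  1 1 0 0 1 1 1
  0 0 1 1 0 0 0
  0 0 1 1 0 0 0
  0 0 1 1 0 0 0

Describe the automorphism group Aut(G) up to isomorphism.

S_2 × S_5

The vertices split by degree into {3, 4} (degree 5) and {1, 2, 5, 6, 7} (degree 2); every edge runs between the two parts, so G is the complete bipartite graph K_{2,5}. Automorphisms preserve the bipartition setwise (since the parts differ in size) and act as S_2 × S_5 within it; |Aut| = 240.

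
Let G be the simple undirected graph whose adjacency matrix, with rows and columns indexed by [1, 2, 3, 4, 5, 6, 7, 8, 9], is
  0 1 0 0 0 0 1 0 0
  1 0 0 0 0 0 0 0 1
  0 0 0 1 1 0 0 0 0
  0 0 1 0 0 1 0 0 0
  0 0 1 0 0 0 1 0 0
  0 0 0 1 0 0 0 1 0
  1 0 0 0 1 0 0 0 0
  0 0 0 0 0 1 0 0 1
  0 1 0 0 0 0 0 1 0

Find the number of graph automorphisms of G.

18

G is 2-regular and connected on 9 vertices, i.e. the cycle C_9. The automorphisms of the 9-cycle are exactly the symmetries of a regular 9-gon: the dihedral group D_9, |D_9| = 18.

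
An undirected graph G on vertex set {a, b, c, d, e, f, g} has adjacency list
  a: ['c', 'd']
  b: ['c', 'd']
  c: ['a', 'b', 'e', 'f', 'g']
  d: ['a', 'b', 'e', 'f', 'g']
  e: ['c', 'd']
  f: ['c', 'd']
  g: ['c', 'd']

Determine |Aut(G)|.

The vertices split by degree into {c, d} (degree 5) and {a, b, e, f, g} (degree 2); every edge runs between the two parts, so G is the complete bipartite graph K_{2,5}. The parts have unequal sizes, so no automorphism swaps them; each part is permuted independently, giving S_5 × S_2 of order 5!·2! = 240.

240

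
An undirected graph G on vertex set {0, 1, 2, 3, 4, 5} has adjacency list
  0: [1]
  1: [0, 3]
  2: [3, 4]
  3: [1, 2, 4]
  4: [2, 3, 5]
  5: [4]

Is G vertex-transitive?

No

Automorphisms preserve degree, but G has vertices of degree 1 and vertices of degree 3; no automorphism maps one to the other, so G is not vertex-transitive.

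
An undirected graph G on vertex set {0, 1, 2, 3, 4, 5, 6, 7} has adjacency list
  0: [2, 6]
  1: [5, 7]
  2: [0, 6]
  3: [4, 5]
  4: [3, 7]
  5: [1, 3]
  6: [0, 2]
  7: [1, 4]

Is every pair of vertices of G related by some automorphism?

G has two connected components, {1, 3, 4, 5, 7} and {0, 2, 6}; each is 2-regular, so G = C_5 ⊔ C_3. The orbit of 0 under Aut(G) is {0, 2, 6}, which does not contain 1, so G is not vertex-transitive.

No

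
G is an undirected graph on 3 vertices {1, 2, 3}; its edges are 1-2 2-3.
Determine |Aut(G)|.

The degree sequence is [1, 2, 1]; the two degree-1 vertices 1 and 3 are the ends of a path, so G = P_3. A path has exactly one nontrivial symmetry — reversal — giving Aut(G) of order 2.

2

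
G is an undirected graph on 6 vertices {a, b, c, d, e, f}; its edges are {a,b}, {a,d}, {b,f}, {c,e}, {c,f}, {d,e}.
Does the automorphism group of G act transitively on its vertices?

Every vertex has degree 2 and the graph is connected, so G is the 6-cycle C_6. C_6 has 6 rotations and 6 reflections, so Aut(C_6) ≅ D_6 of order 12. Under this action every vertex can be carried to every other, so G is vertex-transitive.

Yes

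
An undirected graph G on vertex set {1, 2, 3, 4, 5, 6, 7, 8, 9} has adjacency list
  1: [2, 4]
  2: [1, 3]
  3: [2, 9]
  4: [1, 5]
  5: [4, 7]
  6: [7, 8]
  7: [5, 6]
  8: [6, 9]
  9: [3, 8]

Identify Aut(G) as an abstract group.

G is 2-regular and connected on 9 vertices, i.e. the cycle C_9. The automorphisms of the 9-cycle are exactly the symmetries of a regular 9-gon: the dihedral group D_9, |D_9| = 18.

D_9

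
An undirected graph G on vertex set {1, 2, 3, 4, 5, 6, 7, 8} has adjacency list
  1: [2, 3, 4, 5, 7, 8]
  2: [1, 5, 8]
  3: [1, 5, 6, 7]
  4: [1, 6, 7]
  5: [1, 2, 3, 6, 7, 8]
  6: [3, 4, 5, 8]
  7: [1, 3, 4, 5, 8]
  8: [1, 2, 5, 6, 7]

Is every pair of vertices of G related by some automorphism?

Automorphisms preserve degree, but G has vertices of degree 3 and vertices of degree 6; no automorphism maps one to the other, so G is not vertex-transitive.

No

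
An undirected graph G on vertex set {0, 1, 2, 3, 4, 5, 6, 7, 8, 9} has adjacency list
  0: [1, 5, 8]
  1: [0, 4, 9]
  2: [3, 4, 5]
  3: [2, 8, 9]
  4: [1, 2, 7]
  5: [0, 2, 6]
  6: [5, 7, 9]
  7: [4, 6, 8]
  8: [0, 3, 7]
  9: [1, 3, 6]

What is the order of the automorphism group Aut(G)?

G is 3-regular on 10 vertices with no triangles and no 4-cycles (girth 5): this is the Petersen graph. It is a classical fact that the Petersen graph has automorphism group S_5 (order 120), arising from its description as the Kneser graph K(5,2).

120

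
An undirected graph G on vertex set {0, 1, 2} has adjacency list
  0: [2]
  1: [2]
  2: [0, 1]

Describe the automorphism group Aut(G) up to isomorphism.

the cyclic group of order 2

The degree sequence is [1, 1, 2]; the two degree-1 vertices 0 and 1 are the ends of a path, so G = P_3. The only nontrivial automorphism of a path is the end-to-end reflection, so Aut(G) ≅ Z_2.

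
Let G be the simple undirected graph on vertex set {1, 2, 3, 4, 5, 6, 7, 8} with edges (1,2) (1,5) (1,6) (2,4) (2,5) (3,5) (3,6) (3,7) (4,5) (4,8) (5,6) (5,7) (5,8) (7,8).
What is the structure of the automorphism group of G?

the dihedral group of order 14

Vertex 5 is the unique vertex of degree 7; the remaining 7 vertices each have degree 3 and induce a cycle, so G is the wheel on 8 vertices with hub 5. With the hub fixed, the remaining symmetry is that of the rim cycle C_7, giving the dihedral group D_7.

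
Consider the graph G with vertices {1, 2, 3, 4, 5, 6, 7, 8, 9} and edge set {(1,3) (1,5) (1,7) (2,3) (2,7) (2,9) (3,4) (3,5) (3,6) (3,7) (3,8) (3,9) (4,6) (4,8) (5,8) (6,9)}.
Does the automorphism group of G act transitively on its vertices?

No

Vertex 3 is the only vertex of degree 8, so every automorphism fixes it; G is not vertex-transitive.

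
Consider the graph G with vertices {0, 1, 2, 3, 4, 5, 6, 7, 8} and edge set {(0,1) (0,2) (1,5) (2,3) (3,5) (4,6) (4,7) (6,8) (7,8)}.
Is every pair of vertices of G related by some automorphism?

No

G has two connected components, {0, 1, 2, 3, 5} and {4, 6, 7, 8}; each is 2-regular, so G = C_5 ⊔ C_4. The orbit of 0 under Aut(G) is {0, 1, 2, 3, 5}, which does not contain 4, so G is not vertex-transitive.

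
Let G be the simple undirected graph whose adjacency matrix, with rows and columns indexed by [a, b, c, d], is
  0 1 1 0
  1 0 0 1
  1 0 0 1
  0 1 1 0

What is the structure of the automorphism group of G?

D_4

G is 2-regular and connected on 4 vertices, i.e. the cycle C_4. C_4 has 4 rotations and 4 reflections, so Aut(C_4) ≅ D_4 of order 8.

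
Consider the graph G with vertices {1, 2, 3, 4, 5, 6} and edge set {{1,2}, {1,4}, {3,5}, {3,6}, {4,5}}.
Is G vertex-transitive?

Automorphisms preserve degree, but G has vertices of degree 1 and vertices of degree 2; no automorphism maps one to the other, so G is not vertex-transitive.

No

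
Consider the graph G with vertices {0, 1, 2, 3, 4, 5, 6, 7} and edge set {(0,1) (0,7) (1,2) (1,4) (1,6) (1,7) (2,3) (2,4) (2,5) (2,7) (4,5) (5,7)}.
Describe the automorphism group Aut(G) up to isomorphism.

The degree sequence is [2, 5, 5, 1, 3, 3, 1, 4]. Checking the degree-preserving permutations of the vertex set shows that none except the identity preserves every edge, so Aut(G) is trivial.

the trivial group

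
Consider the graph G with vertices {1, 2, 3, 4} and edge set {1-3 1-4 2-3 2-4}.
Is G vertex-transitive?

G is 2-regular and bipartite on 2^2 = 4 vertices with girth 4; it is the hypercube graph Q_2. Aut(Q_2) consists of the signed permutations of the 2 coordinate axes: 2! permutations times 2^2 sign flips, so |Aut| = 2^2·2! = 8. This group acts transitively on the 4 vertices.

Yes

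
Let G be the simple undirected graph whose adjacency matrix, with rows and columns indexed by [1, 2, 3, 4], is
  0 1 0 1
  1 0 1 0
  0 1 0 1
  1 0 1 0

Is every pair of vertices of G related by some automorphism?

G is 2-regular and bipartite on 2^2 = 4 vertices with girth 4; it is the hypercube graph Q_2. The symmetry group of the 2-cube is the hyperoctahedral group B_2 = Z_2 ≀ S_2, of order 2^2·2! = 8. Under this action every vertex can be carried to every other, so G is vertex-transitive.

Yes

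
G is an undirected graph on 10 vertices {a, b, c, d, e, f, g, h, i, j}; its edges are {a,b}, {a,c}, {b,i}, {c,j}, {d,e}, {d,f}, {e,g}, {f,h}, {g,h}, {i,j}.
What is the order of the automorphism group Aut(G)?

G has two connected components, {a, b, c, i, j} and {d, e, f, g, h}; each is 2-regular, so G = C_5 ⊔ C_5. Aut of a disjoint union of two copies of C_5 is the wreath product D_5 ≀ Z_2, of order 2·10² = 200.

200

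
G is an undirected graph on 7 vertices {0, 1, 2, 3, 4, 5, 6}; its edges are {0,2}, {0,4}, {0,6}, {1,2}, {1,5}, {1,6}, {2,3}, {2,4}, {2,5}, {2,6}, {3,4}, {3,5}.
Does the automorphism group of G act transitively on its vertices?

No

Vertex 2 is the only vertex of degree 6, so every automorphism fixes it; G is not vertex-transitive.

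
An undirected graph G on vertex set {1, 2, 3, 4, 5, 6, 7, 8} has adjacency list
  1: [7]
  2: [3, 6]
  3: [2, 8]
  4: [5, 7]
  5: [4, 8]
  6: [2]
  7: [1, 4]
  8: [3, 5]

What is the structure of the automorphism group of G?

the cyclic group of order 2

The degree sequence is [1, 2, 2, 2, 2, 1, 2, 2]; the two degree-1 vertices 1 and 6 are the ends of a path, so G = P_8. A path has exactly one nontrivial symmetry — reversal — giving Aut(G) of order 2.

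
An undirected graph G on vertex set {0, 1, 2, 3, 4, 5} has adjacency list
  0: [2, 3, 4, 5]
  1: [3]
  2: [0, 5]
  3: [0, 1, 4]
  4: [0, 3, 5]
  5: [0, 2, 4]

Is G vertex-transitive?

No

Vertex 0 is the only vertex of degree 4, so every automorphism fixes it; G is not vertex-transitive.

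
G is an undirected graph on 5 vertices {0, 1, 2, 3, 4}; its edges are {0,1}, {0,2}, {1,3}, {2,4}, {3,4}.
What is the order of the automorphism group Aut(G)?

G is 2-regular and connected on 5 vertices, i.e. the cycle C_5. C_5 has 5 rotations and 5 reflections, so Aut(C_5) ≅ D_5 of order 10.

10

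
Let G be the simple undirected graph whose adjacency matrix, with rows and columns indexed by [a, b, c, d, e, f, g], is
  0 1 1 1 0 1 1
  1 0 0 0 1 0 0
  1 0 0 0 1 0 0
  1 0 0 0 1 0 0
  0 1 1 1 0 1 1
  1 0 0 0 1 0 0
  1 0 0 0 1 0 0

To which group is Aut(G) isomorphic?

S_5 × S_2

The vertices split by degree into {a, e} (degree 5) and {b, c, d, f, g} (degree 2); every edge runs between the two parts, so G is the complete bipartite graph K_{2,5}. Automorphisms preserve the bipartition setwise (since the parts differ in size) and act as S_5 × S_2 within it; |Aut| = 240.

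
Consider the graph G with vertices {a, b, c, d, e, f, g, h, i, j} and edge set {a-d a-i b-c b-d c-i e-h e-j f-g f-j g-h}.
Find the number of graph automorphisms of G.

G has two connected components, {e, f, g, h, j} and {a, b, c, d, i}; each is 2-regular, so G = C_5 ⊔ C_5. Aut of a disjoint union of two copies of C_5 is the wreath product D_5 ≀ Z_2, of order 2·10² = 200.

200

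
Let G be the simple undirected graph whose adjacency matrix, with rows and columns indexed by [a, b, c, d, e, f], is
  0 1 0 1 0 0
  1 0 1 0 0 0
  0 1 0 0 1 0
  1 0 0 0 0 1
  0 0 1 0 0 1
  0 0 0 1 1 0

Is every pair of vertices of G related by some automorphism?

Every vertex has degree 2 and the graph is connected, so G is the 6-cycle C_6. C_6 has 6 rotations and 6 reflections, so Aut(C_6) ≅ D_6 of order 12. This group acts transitively on the 6 vertices.

Yes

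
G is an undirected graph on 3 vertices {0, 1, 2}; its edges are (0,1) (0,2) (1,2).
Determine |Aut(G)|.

All 3 vertices are pairwise adjacent: G = K_3. Every bijection on the vertex set is an automorphism of K_3; hence Aut(K_3) ≅ S_3, order 6.

6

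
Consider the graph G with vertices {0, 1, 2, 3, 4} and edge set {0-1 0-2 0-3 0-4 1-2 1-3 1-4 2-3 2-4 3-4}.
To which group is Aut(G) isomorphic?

the symmetric group on 5 letters

Every vertex has degree 4, so G is the complete graph K_5. Every bijection on the vertex set is an automorphism of K_5; hence Aut(K_5) ≅ S_5, order 120.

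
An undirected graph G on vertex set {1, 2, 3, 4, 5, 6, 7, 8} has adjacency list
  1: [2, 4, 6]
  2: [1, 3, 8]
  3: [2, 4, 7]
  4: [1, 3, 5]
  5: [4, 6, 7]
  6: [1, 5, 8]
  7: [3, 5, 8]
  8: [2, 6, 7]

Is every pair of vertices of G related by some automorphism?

Yes

G is 3-regular and bipartite on 2^3 = 8 vertices with girth 4; it is the hypercube graph Q_3. Aut(Q_3) consists of the signed permutations of the 3 coordinate axes: 3! permutations times 2^3 sign flips, so |Aut| = 2^3·3! = 48. This group acts transitively on the 8 vertices.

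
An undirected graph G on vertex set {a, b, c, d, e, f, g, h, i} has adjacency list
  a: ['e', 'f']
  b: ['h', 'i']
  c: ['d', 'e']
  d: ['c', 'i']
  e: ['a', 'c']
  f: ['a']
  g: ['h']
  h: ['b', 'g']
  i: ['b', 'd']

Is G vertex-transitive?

No

Automorphisms preserve degree, but G has vertices of degree 1 and vertices of degree 2; no automorphism maps one to the other, so G is not vertex-transitive.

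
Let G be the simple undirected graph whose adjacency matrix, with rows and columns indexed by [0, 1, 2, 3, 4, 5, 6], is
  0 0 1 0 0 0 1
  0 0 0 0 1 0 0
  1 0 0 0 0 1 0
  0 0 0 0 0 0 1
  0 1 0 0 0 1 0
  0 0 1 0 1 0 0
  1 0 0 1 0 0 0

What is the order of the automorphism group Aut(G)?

2

The degree sequence is [2, 1, 2, 1, 2, 2, 2]; the two degree-1 vertices 1 and 3 are the ends of a path, so G = P_7. A path has exactly one nontrivial symmetry — reversal — giving Aut(G) of order 2.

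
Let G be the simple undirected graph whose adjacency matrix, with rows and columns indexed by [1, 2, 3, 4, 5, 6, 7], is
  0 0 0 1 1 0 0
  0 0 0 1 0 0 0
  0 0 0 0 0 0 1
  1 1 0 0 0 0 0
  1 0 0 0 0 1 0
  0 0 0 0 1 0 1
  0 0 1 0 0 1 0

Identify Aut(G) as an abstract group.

The degree sequence is [2, 1, 1, 2, 2, 2, 2]; the two degree-1 vertices 2 and 3 are the ends of a path, so G = P_7. A path has exactly one nontrivial symmetry — reversal — giving Aut(G) of order 2.

Z_2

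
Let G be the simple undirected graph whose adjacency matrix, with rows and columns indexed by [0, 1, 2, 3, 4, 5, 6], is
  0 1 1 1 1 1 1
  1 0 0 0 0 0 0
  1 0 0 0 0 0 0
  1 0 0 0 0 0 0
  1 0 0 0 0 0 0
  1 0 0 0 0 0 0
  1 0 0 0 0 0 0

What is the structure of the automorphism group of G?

Vertex 0 has degree 6 and every other vertex has degree 1, so G is the star K_{1,6} with centre 0. Any automorphism fixes the centre and permutes the 6 leaves freely, so Aut(G) ≅ S_6 of order 6! = 720.

the symmetric group on 6 letters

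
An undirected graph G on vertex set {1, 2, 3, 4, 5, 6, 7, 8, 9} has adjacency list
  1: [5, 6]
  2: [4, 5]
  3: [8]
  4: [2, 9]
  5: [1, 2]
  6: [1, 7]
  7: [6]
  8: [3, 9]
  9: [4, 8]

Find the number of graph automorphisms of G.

The degree sequence is [2, 2, 1, 2, 2, 2, 1, 2, 2]; the two degree-1 vertices 3 and 7 are the ends of a path, so G = P_9. A path has exactly one nontrivial symmetry — reversal — giving Aut(G) of order 2.

2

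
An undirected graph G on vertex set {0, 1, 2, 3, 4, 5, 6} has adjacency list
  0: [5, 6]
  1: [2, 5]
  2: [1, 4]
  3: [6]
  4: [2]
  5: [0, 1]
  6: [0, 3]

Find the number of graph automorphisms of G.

2

The degree sequence is [2, 2, 2, 1, 1, 2, 2]; the two degree-1 vertices 3 and 4 are the ends of a path, so G = P_7. The only nontrivial automorphism of a path is the end-to-end reflection, so Aut(G) ≅ Z_2.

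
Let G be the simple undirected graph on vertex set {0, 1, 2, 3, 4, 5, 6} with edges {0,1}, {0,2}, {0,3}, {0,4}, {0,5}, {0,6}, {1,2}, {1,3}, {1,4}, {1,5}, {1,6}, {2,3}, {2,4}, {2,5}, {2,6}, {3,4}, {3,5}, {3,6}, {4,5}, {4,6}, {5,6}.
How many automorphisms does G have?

All 7 vertices are pairwise adjacent: G = K_7. Any permutation of the 7 vertices preserves K_7, so Aut(K_7) = S_7 of order 7! = 5040.

5040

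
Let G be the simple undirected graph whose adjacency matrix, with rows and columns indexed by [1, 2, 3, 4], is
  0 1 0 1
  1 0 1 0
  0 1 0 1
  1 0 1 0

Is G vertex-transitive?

G is 2-regular and bipartite with parts {2, 4} and {1, 3} (each part is independent and every cross-pair is an edge), so G = K_{2,2}. Aut(K_{2,2}) is the wreath product S_2 ≀ Z_2: permute within each part, then optionally swap the parts; |Aut| = 2·(2!)² = 8. This group acts transitively on the 4 vertices.

Yes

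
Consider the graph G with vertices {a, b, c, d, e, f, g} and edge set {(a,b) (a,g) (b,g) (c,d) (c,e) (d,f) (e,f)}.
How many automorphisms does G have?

48

G has two connected components, {c, d, e, f} and {a, b, g}; each is 2-regular, so G = C_4 ⊔ C_3. No automorphism exchanges components of different sizes, hence Aut(G) is the direct product D_4 × D_3, order 48.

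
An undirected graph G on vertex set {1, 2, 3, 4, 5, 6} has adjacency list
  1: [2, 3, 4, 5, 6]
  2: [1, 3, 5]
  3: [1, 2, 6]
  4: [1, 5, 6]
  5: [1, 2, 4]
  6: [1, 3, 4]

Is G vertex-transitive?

No

Vertex 1 is the only vertex of degree 5, so every automorphism fixes it; G is not vertex-transitive.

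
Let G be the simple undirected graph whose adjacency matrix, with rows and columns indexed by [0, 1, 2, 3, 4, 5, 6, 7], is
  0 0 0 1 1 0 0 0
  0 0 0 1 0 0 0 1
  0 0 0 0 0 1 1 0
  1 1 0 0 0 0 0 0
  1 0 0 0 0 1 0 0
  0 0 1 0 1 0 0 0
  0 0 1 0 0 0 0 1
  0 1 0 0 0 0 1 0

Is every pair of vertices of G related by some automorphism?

Every vertex has degree 2 and the graph is connected, so G is the 8-cycle C_8. The automorphisms of the 8-cycle are exactly the symmetries of a regular 8-gon: the dihedral group D_8, |D_8| = 16. Under this action every vertex can be carried to every other, so G is vertex-transitive.

Yes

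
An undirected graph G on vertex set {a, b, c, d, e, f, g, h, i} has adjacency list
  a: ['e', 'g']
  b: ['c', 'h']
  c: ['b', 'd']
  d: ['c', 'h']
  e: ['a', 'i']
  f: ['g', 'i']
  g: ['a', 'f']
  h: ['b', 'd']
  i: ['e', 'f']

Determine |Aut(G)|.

G has two connected components, {a, e, f, g, i} and {b, c, d, h}; each is 2-regular, so G = C_5 ⊔ C_4. No automorphism exchanges components of different sizes, hence Aut(G) is the direct product D_5 × D_4, order 80.

80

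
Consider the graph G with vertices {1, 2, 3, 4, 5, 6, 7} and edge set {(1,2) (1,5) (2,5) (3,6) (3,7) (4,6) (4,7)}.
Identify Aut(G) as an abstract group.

D_4 × D_3

G has two connected components, {3, 4, 6, 7} and {1, 2, 5}; each is 2-regular, so G = C_4 ⊔ C_3. The components are non-isomorphic (different sizes), so Aut(G) = Aut(C_4) × Aut(C_3) = D_4 × D_3 of order 8·6 = 48.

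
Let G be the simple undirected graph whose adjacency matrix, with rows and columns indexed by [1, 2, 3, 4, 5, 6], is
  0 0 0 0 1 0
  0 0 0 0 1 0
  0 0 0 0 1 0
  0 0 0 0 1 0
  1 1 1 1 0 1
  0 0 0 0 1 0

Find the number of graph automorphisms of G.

Vertex 5 has degree 5 and every other vertex has degree 1, so G is the star K_{1,5} with centre 5. Any automorphism fixes the centre and permutes the 5 leaves freely, so Aut(G) ≅ S_5 of order 5! = 120.

120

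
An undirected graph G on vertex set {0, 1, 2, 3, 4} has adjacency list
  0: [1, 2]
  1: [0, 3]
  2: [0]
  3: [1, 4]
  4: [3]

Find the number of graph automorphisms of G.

2

The degree sequence is [2, 2, 1, 2, 1]; the two degree-1 vertices 2 and 4 are the ends of a path, so G = P_5. A path has exactly one nontrivial symmetry — reversal — giving Aut(G) of order 2.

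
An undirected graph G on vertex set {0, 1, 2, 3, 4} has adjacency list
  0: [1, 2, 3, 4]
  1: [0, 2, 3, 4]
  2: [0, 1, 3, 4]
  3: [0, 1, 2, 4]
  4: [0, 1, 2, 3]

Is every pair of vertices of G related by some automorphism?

Yes

Every vertex has degree 4, so G is the complete graph K_5. Any permutation of the 5 vertices preserves K_5, so Aut(K_5) = S_5 of order 5! = 120. This group acts transitively on the 5 vertices.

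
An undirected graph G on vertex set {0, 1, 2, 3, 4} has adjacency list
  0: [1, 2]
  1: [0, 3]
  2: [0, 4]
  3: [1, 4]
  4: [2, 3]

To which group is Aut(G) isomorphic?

Every vertex has degree 2 and the graph is connected, so G is the 5-cycle C_5. C_5 has 5 rotations and 5 reflections, so Aut(C_5) ≅ D_5 of order 10.

D_5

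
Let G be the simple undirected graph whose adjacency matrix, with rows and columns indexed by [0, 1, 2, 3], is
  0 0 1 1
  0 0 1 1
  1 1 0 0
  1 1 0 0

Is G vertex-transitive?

G is 2-regular and bipartite on 2^2 = 4 vertices with girth 4; it is the hypercube graph Q_2. The symmetry group of the 2-cube is the hyperoctahedral group B_2 = Z_2 ≀ S_2, of order 2^2·2! = 8. This group acts transitively on the 4 vertices.

Yes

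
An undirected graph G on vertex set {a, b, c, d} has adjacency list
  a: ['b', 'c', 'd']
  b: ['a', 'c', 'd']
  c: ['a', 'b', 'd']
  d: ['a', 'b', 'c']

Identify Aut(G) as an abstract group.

All 4 vertices are pairwise adjacent: G = K_4. Any permutation of the 4 vertices preserves K_4, so Aut(K_4) = S_4 of order 4! = 24.

S_4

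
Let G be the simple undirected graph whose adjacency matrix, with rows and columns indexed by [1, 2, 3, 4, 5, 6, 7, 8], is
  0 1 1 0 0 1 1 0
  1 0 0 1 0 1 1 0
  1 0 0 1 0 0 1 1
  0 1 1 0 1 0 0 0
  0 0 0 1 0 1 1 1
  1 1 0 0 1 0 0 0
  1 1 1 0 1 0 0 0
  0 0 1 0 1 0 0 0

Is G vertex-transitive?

No

Vertex 8 is the only vertex of degree 2, so every automorphism fixes it; G is not vertex-transitive.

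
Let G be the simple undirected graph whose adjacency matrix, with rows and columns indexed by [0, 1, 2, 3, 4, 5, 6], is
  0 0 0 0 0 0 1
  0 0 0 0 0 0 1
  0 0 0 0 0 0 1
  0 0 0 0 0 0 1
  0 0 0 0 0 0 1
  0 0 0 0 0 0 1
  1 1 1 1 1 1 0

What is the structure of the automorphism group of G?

Vertex 6 has degree 6 and every other vertex has degree 1, so G is the star K_{1,6} with centre 6. The 6 leaves are pairwise interchangeable while the centre is fixed, giving Aut(G) = S_6.

the symmetric group on 6 letters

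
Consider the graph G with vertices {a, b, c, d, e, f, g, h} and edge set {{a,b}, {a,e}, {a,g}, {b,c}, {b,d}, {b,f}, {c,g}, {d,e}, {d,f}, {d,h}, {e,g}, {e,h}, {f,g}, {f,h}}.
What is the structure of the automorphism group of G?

1

The degree sequence is [3, 4, 2, 4, 4, 4, 4, 3]. Checking the degree-preserving permutations of the vertex set shows that none except the identity preserves every edge, so Aut(G) is trivial.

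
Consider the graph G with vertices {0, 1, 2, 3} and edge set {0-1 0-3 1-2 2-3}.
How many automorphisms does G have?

G is 2-regular and bipartite with parts {0, 2} and {1, 3} (each part is independent and every cross-pair is an edge), so G = K_{2,2}. Aut(K_{2,2}) is the wreath product S_2 ≀ Z_2: permute within each part, then optionally swap the parts; |Aut| = 2·(2!)² = 8.

8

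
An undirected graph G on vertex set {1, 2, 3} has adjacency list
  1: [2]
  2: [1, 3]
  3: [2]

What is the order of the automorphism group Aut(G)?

2

The degree sequence is [1, 2, 1]; the two degree-1 vertices 1 and 3 are the ends of a path, so G = P_3. The only nontrivial automorphism of a path is the end-to-end reflection, so Aut(G) ≅ Z_2.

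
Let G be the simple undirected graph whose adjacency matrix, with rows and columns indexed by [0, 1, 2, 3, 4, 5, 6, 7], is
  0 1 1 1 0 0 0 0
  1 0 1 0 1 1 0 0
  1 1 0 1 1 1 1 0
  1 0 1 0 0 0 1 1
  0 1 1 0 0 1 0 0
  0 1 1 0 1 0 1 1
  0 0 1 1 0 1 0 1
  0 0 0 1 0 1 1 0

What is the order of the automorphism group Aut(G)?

Degrees alone do not determine every vertex (e.g. 0 and 4 both have degree 3), but their neighbour-degree multisets differ: N(0) has degrees [4, 4, 6] while N(4) has degrees [4, 5, 6]. Repeating this refinement separates all vertices, so the only automorphism is the identity.

1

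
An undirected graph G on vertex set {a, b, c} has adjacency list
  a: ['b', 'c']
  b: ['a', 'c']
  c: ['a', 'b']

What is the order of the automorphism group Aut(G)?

Every vertex has degree 2, so G is the complete graph K_3. Any permutation of the 3 vertices preserves K_3, so Aut(K_3) = S_3 of order 3! = 6.

6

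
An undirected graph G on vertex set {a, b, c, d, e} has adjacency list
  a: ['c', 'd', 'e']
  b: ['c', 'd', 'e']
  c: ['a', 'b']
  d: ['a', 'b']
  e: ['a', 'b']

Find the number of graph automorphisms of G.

The vertices split by degree into {a, b} (degree 3) and {c, d, e} (degree 2); every edge runs between the two parts, so G is the complete bipartite graph K_{2,3}. The parts have unequal sizes, so no automorphism swaps them; each part is permuted independently, giving S_2 × S_3 of order 2!·3! = 12.

12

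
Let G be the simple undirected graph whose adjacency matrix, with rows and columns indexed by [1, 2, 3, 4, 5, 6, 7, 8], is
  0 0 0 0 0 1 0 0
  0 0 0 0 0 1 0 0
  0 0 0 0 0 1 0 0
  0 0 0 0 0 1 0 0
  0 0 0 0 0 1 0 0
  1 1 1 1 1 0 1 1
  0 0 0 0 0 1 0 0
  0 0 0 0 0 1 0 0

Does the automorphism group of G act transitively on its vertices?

No

Vertex 6 is the only vertex of degree 7, so every automorphism fixes it; G is not vertex-transitive.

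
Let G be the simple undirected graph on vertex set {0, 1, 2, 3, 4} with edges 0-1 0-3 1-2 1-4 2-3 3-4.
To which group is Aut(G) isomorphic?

S_2 × S_3

The vertices split by degree into {1, 3} (degree 3) and {0, 2, 4} (degree 2); every edge runs between the two parts, so G is the complete bipartite graph K_{2,3}. Automorphisms preserve the bipartition setwise (since the parts differ in size) and act as S_2 × S_3 within it; |Aut| = 12.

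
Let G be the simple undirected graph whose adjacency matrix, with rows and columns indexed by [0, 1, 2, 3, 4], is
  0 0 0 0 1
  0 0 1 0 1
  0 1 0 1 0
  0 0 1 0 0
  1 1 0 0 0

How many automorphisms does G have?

The degree sequence is [1, 2, 2, 1, 2]; the two degree-1 vertices 0 and 3 are the ends of a path, so G = P_5. A path has exactly one nontrivial symmetry — reversal — giving Aut(G) of order 2.

2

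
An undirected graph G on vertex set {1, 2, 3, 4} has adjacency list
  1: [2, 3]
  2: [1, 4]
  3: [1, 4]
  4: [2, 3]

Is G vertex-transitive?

Yes

G is 2-regular and bipartite on 2^2 = 4 vertices with girth 4; it is the hypercube graph Q_2. The symmetry group of the 2-cube is the hyperoctahedral group B_2 = Z_2 ≀ S_2, of order 2^2·2! = 8. Under this action every vertex can be carried to every other, so G is vertex-transitive.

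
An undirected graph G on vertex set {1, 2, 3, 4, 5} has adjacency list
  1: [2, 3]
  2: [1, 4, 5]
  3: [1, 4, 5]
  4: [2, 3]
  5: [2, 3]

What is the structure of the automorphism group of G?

The vertices split by degree into {2, 3} (degree 3) and {1, 4, 5} (degree 2); every edge runs between the two parts, so G is the complete bipartite graph K_{2,3}. Automorphisms preserve the bipartition setwise (since the parts differ in size) and act as S_2 × S_3 within it; |Aut| = 12.

S_2 × S_3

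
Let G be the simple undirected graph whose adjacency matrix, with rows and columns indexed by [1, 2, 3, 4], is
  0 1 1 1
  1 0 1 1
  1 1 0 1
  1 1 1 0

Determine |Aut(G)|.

24

All 4 vertices are pairwise adjacent: G = K_4. Any permutation of the 4 vertices preserves K_4, so Aut(K_4) = S_4 of order 4! = 24.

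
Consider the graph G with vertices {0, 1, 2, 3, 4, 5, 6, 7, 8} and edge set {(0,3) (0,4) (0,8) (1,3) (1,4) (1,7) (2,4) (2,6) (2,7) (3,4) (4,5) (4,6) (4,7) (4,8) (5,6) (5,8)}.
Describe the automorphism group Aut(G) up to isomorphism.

Vertex 4 is the unique vertex of degree 8; the remaining 8 vertices each have degree 3 and induce a cycle, so G is the wheel on 9 vertices with hub 4. Every automorphism fixes the hub and acts on the rim 8-cycle, so Aut(G) ≅ Aut(C_8) = D_8 of order 16.

the dihedral group of order 16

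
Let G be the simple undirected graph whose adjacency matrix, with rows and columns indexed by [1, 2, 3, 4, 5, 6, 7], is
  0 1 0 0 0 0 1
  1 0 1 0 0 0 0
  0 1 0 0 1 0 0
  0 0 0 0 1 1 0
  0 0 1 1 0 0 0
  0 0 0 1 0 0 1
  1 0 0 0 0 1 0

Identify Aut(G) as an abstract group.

the dihedral group of order 14

Every vertex has degree 2 and the graph is connected, so G is the 7-cycle C_7. C_7 has 7 rotations and 7 reflections, so Aut(C_7) ≅ D_7 of order 14.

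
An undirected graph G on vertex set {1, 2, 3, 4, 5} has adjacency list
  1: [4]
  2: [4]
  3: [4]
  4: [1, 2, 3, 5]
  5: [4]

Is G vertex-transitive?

No

Vertex 4 is the only vertex of degree 4, so every automorphism fixes it; G is not vertex-transitive.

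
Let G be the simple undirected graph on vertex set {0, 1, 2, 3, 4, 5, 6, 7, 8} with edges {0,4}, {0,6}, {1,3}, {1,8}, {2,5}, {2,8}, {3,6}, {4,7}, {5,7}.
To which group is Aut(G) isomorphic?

the dihedral group of order 18

G is 2-regular and connected on 9 vertices, i.e. the cycle C_9. The automorphisms of the 9-cycle are exactly the symmetries of a regular 9-gon: the dihedral group D_9, |D_9| = 18.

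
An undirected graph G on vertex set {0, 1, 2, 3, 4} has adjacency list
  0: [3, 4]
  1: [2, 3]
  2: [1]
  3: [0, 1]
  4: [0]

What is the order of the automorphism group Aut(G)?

The degree sequence is [2, 2, 1, 2, 1]; the two degree-1 vertices 2 and 4 are the ends of a path, so G = P_5. The only nontrivial automorphism of a path is the end-to-end reflection, so Aut(G) ≅ Z_2.

2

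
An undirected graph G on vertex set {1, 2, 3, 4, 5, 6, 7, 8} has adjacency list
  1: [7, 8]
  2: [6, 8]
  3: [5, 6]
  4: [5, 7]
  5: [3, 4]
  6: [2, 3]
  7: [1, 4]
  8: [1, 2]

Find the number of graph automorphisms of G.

G is 2-regular and connected on 8 vertices, i.e. the cycle C_8. C_8 has 8 rotations and 8 reflections, so Aut(C_8) ≅ D_8 of order 16.

16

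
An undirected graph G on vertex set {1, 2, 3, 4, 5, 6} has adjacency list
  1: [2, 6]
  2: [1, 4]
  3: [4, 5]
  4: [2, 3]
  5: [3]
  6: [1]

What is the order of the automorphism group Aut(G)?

2

The degree sequence is [2, 2, 2, 2, 1, 1]; the two degree-1 vertices 5 and 6 are the ends of a path, so G = P_6. The only nontrivial automorphism of a path is the end-to-end reflection, so Aut(G) ≅ Z_2.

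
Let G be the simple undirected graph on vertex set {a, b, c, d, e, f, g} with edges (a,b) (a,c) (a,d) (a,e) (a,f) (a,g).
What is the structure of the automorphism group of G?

S_6

Vertex a has degree 6 and every other vertex has degree 1, so G is the star K_{1,6} with centre a. The 6 leaves are pairwise interchangeable while the centre is fixed, giving Aut(G) = S_6.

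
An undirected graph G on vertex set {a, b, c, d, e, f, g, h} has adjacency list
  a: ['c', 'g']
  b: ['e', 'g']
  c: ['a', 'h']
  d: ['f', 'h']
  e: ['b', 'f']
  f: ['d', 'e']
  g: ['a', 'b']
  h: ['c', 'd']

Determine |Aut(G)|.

16

Every vertex has degree 2 and the graph is connected, so G is the 8-cycle C_8. The automorphisms of the 8-cycle are exactly the symmetries of a regular 8-gon: the dihedral group D_8, |D_8| = 16.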